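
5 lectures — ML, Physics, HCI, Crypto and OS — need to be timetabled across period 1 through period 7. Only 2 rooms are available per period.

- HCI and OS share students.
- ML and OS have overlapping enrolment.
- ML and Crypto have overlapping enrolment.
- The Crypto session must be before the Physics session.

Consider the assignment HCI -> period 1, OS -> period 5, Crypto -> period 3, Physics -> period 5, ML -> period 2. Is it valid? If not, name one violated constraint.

Only 2 rooms are available per period — holds.
ML and Crypto have overlapping enrolment — holds.
ML and OS have overlapping enrolment — holds.
The Crypto session must be before the Physics session — holds.
HCI and OS share students — holds.

Yes, all constraints hold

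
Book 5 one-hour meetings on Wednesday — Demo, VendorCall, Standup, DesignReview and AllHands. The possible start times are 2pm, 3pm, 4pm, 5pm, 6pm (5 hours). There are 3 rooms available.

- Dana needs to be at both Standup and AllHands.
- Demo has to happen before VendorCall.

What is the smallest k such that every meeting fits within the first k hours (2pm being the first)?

The precedence chain requires at least 2 distinct hours.
With at most 3 per hour and 5 meetings, at least 2 hours are needed.
2 works (last occupied hour: 3pm): for example DesignReview in 2pm; Standup in 2pm; VendorCall in 3pm; AllHands in 3pm; Demo in 2pm.

2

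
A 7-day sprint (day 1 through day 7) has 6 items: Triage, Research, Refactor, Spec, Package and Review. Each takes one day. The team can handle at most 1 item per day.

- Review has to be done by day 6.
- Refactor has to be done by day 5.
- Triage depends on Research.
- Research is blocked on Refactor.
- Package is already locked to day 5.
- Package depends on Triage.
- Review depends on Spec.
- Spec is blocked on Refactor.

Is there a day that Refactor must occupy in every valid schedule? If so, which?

Refactor's own window allows nothing later than day 5; downstream work caps Refactor at day 2.
So Refactor is pinned to day 1.

day 1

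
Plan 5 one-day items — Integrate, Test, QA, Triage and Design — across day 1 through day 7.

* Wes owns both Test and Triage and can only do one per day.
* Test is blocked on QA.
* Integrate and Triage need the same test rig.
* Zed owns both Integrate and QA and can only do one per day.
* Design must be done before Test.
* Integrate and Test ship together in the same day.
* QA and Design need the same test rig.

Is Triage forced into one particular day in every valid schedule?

Triage can be day 1 (e.g. Test=day 3; Design=day 2; Integrate=day 3; QA=day 1; Triage=day 1) or day 2 (e.g. Integrate=day 3; Test=day 3; QA=day 1; Design=day 2; Triage=day 2).

No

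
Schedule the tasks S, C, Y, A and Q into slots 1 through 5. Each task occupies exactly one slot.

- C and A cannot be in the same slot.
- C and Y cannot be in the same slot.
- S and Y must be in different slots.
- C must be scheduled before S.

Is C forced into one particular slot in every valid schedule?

C can be 1 (e.g. S in 2, Q in 1, A in 2, Y in 3, C in 1) or 2 (e.g. Q -> 1, A -> 1, Y -> 1, S -> 3, C -> 2).

No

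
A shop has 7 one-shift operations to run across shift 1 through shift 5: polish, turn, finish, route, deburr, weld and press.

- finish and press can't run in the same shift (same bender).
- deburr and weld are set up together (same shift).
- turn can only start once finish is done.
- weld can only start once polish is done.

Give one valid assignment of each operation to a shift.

press in shift 2, polish in shift 1, deburr in shift 2, finish in shift 1, weld in shift 2, turn in shift 2, route in shift 1

Checking: polish(shift 1) before weld(shift 2); finish(shift 1) before turn(shift 2); finish(shift 1) != press(shift 2); deburr = weld = shift 2.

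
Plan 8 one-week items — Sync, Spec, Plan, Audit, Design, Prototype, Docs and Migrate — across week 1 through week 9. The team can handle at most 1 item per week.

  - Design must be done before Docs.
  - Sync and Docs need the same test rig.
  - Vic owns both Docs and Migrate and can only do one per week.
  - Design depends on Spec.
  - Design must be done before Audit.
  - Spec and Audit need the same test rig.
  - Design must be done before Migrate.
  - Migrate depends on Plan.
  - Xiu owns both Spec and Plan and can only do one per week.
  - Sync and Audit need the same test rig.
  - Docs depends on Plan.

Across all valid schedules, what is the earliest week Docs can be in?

week 4

Precedence pushes Docs to at least week 3.
Docs at week 4 is achievable: Design in week 2, Prototype in week 8, Docs in week 4, Sync in week 7, Spec in week 1, Migrate in week 5, Audit in week 6, Plan in week 3.
Nothing earlier works — the conflict and capacity constraints rule out every week before week 4.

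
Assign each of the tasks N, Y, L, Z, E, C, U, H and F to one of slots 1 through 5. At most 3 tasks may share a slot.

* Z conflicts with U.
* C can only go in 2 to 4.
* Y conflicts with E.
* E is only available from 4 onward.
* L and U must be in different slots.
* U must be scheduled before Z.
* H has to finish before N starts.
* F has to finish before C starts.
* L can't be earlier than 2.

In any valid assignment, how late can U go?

4

Downstream work caps U at 4.
U at 4 is achievable: U in 4, C in 2, E in 4, H in 1, Z in 5, N in 2, Y in 1, L in 2, F in 1.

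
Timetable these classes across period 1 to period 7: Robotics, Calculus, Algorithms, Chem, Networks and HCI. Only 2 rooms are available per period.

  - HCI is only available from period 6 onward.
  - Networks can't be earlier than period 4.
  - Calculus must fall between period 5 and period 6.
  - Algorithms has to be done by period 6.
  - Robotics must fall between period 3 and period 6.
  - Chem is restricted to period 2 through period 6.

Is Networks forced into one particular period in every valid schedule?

Networks can be period 4 (e.g. Robotics -> period 3, Networks -> period 4, Calculus -> period 5, Algorithms -> period 1, Chem -> period 2, HCI -> period 6) or period 5 (e.g. Algorithms in period 1, Calculus in period 5, Chem in period 2, Networks in period 5, Robotics in period 3, HCI in period 6).

No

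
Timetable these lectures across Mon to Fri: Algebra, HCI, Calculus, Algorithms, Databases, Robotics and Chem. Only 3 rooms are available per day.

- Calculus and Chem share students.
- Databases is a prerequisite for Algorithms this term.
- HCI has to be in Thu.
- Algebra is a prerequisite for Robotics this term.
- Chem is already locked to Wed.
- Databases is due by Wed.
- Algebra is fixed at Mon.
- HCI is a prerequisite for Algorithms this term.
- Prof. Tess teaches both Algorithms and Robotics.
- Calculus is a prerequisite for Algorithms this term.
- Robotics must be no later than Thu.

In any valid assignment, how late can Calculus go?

Thu

Downstream work caps Calculus at Thu.
Calculus at Thu is achievable: Algebra in Mon; Calculus in Thu; Databases in Mon; HCI in Thu; Algorithms in Fri; Chem in Wed; Robotics in Tue.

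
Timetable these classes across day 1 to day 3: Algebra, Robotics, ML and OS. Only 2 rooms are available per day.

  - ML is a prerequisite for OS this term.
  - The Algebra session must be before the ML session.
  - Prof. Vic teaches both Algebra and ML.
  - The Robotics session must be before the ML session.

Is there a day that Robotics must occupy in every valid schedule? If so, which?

day 1

Downstream work caps Robotics at day 1.
So Robotics is pinned to day 1.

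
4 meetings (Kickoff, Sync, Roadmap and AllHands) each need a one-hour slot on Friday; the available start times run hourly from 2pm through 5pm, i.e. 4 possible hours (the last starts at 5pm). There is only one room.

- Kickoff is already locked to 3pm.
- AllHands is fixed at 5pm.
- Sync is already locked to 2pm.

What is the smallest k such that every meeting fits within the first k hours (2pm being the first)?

4

With at most 1 per hour and 4 meetings, at least 4 hours are needed.
AllHands can't be placed before 5pm — that is hour 4 counting from 2pm — so the schedule must run through at least 4 hours.
4 works (last occupied hour: 5pm): for example AllHands in 5pm; Sync in 2pm; Roadmap in 4pm; Kickoff in 3pm.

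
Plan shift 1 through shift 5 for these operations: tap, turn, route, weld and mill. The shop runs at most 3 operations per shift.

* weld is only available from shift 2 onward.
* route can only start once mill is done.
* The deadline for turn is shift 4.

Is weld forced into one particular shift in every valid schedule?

weld can be shift 2 (e.g. turn in shift 1, tap in shift 1, route in shift 2, weld in shift 2, mill in shift 1) or shift 3 (e.g. route in shift 2; weld in shift 3; turn in shift 1; tap in shift 1; mill in shift 1).

No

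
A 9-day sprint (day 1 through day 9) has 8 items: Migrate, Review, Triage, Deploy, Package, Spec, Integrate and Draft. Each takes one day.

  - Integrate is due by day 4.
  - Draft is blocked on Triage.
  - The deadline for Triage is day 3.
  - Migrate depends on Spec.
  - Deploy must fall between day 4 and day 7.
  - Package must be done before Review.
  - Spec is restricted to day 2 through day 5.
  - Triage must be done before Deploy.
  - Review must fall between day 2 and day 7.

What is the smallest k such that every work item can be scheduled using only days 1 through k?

4

The precedence chain requires at least 2 distinct days.
Deploy can't be placed before day 4, so the schedule must run through at least day 4.
4 works (last occupied day: day 4): for example Spec in day 2; Migrate in day 3; Draft in day 2; Review in day 2; Integrate in day 1; Triage in day 1; Package in day 1; Deploy in day 4.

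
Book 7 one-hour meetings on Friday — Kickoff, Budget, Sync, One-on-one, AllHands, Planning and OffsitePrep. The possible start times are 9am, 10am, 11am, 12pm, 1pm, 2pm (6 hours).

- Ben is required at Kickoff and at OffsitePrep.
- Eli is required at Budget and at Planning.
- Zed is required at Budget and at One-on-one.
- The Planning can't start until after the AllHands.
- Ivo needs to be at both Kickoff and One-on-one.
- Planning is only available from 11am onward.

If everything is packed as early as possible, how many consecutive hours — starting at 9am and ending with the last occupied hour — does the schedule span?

3 hours

The precedence chain requires at least 2 distinct hours.
Planning can't be placed before 11am — that is hour 3 counting from 9am — so the schedule must run through at least 3 hours.
3 works (last occupied hour: 11am): for example Planning -> 11am; AllHands -> 9am; OffsitePrep -> 10am; Budget -> 9am; Kickoff -> 9am; Sync -> 9am; One-on-one -> 10am.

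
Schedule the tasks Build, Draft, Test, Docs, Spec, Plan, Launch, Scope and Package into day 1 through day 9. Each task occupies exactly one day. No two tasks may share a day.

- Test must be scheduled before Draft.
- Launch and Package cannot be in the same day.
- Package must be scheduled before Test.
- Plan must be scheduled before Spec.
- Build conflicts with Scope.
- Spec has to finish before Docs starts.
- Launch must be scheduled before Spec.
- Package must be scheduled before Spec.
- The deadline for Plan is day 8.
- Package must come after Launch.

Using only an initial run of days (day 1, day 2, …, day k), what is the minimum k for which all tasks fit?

9 days

The precedence chain requires at least 4 distinct days.
With at most 1 per day and 9 tasks, at least 9 days are needed.
9 works (last occupied day: day 9): for example Plan in day 1; Docs in day 7; Build in day 8; Scope in day 9; Draft in day 6; Test in day 5; Spec in day 4; Launch in day 2; Package in day 3.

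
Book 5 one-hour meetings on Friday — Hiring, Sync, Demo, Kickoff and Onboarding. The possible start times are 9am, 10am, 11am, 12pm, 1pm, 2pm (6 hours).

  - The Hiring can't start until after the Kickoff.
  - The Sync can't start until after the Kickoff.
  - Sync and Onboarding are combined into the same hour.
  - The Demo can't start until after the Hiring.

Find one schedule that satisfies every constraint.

Sync in 10am; Onboarding in 10am; Kickoff in 9am; Demo in 11am; Hiring in 10am

Checking: Hiring(10am) before Demo(11am); Kickoff(9am) before Hiring(10am); Kickoff(9am) before Sync(10am); Sync = Onboarding = 10am.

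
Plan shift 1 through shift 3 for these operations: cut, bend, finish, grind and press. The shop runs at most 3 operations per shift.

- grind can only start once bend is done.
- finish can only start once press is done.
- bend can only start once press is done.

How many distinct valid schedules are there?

6

Splitting on cut: it can be shift 1 (2), shift 2 (2), shift 3 (2). Listing each branch's schedules as (bend, finish, grind, press) by shift number:
cut=shift 1: (2,2,3,1) (2,3,3,1) — 2.
cut=shift 2: (2,2,3,1) (2,3,3,1) — 2.
cut=shift 3: (2,2,3,1) (2,3,3,1) — 2.
Summing: 2 + 2 + 2 = 6.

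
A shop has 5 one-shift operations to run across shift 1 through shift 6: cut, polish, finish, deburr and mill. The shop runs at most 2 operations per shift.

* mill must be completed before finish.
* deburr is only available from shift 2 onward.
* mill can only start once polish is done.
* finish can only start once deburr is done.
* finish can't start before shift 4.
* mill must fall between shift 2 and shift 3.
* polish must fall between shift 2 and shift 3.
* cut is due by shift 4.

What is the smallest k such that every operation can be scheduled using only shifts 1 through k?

4 shifts

The precedence chain requires at least 3 distinct shifts.
With at most 2 per shift and 5 operations, at least 3 shifts are needed.
finish can't be placed before shift 4, so the schedule must run through at least shift 4.
4 works (last occupied shift: shift 4): for example polish in shift 2; cut in shift 1; finish in shift 4; deburr in shift 2; mill in shift 3.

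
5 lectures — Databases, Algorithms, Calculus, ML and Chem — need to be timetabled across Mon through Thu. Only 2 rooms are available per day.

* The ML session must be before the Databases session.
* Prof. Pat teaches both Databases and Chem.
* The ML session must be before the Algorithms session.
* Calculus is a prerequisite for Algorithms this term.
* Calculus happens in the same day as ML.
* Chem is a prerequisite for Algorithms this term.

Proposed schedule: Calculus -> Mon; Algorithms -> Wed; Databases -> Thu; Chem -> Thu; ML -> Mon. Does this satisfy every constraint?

No — it violates: Prof. Pat teaches both Databases and Chem

The ML session must be before the Algorithms session — holds.
The ML session must be before the Databases session — holds.
Chem is a prerequisite for Algorithms this term — violated.
Prof. Pat teaches both Databases and Chem — violated.
Calculus happens in the same day as ML — holds.
Calculus is a prerequisite for Algorithms this term — holds.
Only 2 rooms are available per day — holds.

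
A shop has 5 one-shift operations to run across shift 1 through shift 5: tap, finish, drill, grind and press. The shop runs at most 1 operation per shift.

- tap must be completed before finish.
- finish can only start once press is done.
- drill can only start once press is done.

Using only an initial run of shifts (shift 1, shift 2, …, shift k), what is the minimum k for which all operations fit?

5

The precedence chain requires at least 2 distinct shifts.
With at most 1 per shift and 5 operations, at least 5 shifts are needed.
5 works (last occupied shift: shift 5): for example tap=shift 2, drill=shift 4, grind=shift 5, finish=shift 3, press=shift 1.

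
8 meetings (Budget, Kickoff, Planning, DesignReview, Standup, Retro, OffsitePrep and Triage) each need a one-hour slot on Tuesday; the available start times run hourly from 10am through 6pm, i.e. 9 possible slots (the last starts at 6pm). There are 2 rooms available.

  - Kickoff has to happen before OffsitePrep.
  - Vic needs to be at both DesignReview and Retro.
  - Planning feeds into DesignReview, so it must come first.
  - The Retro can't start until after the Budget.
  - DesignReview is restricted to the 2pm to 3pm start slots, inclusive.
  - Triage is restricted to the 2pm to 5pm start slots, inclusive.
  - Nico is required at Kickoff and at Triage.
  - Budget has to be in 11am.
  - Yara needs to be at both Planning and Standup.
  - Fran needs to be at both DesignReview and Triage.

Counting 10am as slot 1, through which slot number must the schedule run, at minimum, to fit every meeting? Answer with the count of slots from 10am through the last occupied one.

The precedence chain requires at least 2 distinct slots.
With at most 2 per slot and 8 meetings, at least 4 slots are needed.
DesignReview can't be placed before 2pm — that is slot 5 counting from 10am — so the schedule must run through at least 5 slots.
Could 5 slots be enough, i.e. nothing placed later than 2pm? No: DesignReview's window within 5 slots is {2pm}; Triage's window within 5 slots is {2pm}; Triage can't share with DesignReview (2pm) → nothing is left.
So 5 slots is not enough.
6 works (last occupied slot: 3pm): for example DesignReview in 2pm, OffsitePrep in 11am, Triage in 3pm, Standup in 12pm, Budget in 11am, Kickoff in 10am, Planning in 10am, Retro in 12pm.

6 slots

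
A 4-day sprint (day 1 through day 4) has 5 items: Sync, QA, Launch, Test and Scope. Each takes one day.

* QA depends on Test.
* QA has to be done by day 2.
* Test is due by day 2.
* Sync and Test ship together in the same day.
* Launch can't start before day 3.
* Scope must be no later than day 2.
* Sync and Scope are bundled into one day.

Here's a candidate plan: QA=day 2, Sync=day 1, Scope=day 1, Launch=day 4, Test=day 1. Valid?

Yes, all constraints hold

QA depends on Test — holds.
Scope must be no later than day 2 — holds.
Sync and Scope are bundled into one day — holds.
Sync and Test ship together in the same day — holds.
Test is due by day 2 — holds.
Launch can't start before day 3 — holds.
QA has to be done by day 2 — holds.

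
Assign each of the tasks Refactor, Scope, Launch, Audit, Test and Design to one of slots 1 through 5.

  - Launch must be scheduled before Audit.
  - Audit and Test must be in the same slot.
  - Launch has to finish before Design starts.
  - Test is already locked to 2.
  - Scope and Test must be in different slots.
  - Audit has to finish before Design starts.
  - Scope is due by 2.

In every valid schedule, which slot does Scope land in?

Scope's window is 1–2.
Test is fixed at 2, and Scope can't share a slot with Test.
So Scope must be 1.

1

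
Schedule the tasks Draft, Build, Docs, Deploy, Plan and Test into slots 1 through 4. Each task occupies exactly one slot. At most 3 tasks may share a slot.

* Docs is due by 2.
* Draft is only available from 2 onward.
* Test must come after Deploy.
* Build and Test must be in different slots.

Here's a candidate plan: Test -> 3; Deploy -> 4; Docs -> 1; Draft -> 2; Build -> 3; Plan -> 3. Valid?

No — it violates: Test must come after Deploy

Build and Test must be in different slots — violated.
Docs is due by 2 — holds.
Draft is only available from 2 onward — holds.
Test must come after Deploy — violated.
At most 3 tasks may share a slot — holds.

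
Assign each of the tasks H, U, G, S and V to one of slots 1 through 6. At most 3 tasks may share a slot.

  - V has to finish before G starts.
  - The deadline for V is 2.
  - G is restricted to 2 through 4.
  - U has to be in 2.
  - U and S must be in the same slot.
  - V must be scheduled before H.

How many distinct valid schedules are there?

Splitting on H: it can be 2 (2), 3 (5), 4 (5), 5 (5), 6 (5). Listing each branch's schedules as (U, G, S, V):
H=2: (2,3,2,1) (2,4,2,1) — 2.
H=3: (2,2,2,1) (2,3,2,1) (2,3,2,2) (2,4,2,1) (2,4,2,2) — 5.
H=4: (2,2,2,1) (2,3,2,1) (2,3,2,2) (2,4,2,1) (2,4,2,2) — 5.
H=5: (2,2,2,1) (2,3,2,1) (2,3,2,2) (2,4,2,1) (2,4,2,2) — 5.
H=6: (2,2,2,1) (2,3,2,1) (2,3,2,2) (2,4,2,1) (2,4,2,2) — 5.
Summing: 2 + 5 + 5 + 5 + 5 = 22.

22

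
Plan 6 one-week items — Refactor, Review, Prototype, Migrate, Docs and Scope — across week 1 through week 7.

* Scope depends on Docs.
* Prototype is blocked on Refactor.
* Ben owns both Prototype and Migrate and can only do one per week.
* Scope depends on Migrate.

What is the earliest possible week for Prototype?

week 2

Precedence pushes Prototype to at least week 2.
Prototype at week 2 is achievable: Review=week 1; Docs=week 1; Prototype=week 2; Scope=week 2; Refactor=week 1; Migrate=week 1.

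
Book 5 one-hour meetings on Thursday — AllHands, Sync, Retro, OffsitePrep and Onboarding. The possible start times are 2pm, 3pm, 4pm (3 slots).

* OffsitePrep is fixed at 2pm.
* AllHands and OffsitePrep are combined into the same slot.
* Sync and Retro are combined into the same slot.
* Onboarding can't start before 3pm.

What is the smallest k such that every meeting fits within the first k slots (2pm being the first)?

2 slots

Onboarding can't be placed before 3pm — that is slot 2 counting from 2pm — so the schedule must run through at least 2 slots.
2 works (last occupied slot: 3pm): for example Retro in 2pm, Sync in 2pm, AllHands in 2pm, OffsitePrep in 2pm, Onboarding in 3pm.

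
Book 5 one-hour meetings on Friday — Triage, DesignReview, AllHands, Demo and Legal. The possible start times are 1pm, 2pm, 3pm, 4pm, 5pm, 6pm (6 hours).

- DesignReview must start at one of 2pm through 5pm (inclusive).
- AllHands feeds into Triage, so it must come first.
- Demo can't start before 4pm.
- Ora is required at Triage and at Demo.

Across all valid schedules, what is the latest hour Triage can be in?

Precedence pushes Triage to at least 2pm.
Triage at 6pm is achievable: Demo -> 4pm, AllHands -> 1pm, Legal -> 1pm, Triage -> 6pm, DesignReview -> 2pm.

6pm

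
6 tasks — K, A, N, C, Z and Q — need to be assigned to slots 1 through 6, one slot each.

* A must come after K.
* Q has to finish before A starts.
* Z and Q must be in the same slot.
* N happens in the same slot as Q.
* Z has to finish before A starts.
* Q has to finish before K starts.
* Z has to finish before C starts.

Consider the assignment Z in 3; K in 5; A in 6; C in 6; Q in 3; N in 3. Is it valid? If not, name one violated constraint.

Yes, all constraints hold

Q has to finish before A starts — holds.
N happens in the same slot as Q — holds.
Q has to finish before K starts — holds.
Z has to finish before A starts — holds.
A must come after K — holds.
Z has to finish before C starts — holds.
Z and Q must be in the same slot — holds.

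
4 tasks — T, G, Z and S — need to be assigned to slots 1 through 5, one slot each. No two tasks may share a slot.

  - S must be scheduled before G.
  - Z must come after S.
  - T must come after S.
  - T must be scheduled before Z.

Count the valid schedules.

Splitting on T: it can be 2 (6), 3 (6), 4 (3). Listing each branch's schedules as (G, Z, S):
T=2: (3,4,1) (3,5,1) (4,3,1) (4,5,1) (5,3,1) (5,4,1) — 6.
T=3: (2,4,1) (2,5,1) (4,5,1) (4,5,2) (5,4,1) (5,4,2) — 6.
T=4: (2,5,1) (3,5,1) (3,5,2) — 3.
Summing: 6 + 6 + 3 = 15.

15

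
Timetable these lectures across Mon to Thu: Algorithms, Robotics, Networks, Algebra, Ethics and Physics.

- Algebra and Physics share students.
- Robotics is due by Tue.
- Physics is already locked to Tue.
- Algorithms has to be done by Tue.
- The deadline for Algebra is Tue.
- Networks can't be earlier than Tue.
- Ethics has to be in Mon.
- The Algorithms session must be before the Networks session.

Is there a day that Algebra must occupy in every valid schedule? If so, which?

Mon

Algebra's window is Mon–Tue.
Physics is fixed at Tue, and Algebra can't share a day with Physics.
So Algebra must be Mon.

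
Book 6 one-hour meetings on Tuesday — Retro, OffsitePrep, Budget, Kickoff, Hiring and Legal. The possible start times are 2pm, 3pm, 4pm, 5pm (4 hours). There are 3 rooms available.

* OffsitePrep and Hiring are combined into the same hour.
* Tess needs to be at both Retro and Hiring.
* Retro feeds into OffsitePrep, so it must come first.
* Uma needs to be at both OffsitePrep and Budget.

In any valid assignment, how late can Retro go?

4pm

Downstream work caps Retro at 4pm.
Retro at 4pm is achievable: Legal in 2pm; OffsitePrep in 5pm; Retro in 4pm; Budget in 2pm; Kickoff in 2pm; Hiring in 5pm.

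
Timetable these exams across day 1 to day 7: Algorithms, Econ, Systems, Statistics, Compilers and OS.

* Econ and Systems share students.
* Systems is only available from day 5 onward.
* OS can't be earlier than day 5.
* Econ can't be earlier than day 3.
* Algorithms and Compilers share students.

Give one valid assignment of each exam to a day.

Econ in day 3; Statistics in day 1; OS in day 5; Systems in day 5; Algorithms in day 1; Compilers in day 2

Checking: Algorithms(day 1) != Compilers(day 2); Econ(day 3) != Systems(day 5); Econ=day 3 in [day 3,day 7]; OS=day 5 in [day 5,day 7]; Systems=day 5 in [day 5,day 7].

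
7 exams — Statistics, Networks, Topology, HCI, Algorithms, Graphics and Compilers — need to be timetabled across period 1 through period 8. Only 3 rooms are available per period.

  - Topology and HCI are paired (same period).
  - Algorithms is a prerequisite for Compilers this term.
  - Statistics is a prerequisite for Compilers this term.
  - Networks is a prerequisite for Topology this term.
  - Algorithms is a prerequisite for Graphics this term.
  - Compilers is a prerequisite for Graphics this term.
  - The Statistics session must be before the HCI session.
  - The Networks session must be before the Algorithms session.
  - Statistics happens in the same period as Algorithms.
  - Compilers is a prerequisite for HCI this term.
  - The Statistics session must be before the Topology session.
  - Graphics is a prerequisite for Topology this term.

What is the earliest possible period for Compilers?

Precedence pushes Compilers to at least period 3; downstream work caps Compilers at period 6.
Compilers at period 3 is achievable: Graphics=period 4; Statistics=period 2; Networks=period 1; Compilers=period 3; Topology=period 5; Algorithms=period 2; HCI=period 5.

period 3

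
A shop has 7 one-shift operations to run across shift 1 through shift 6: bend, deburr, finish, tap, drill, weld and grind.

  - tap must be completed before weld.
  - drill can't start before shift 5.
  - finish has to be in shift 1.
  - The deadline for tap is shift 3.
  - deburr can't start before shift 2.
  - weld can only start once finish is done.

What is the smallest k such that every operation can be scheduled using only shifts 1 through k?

The precedence chain requires at least 2 distinct shifts.
drill can't be placed before shift 5, so the schedule must run through at least shift 5.
5 works (last occupied shift: shift 5): for example tap in shift 1, finish in shift 1, grind in shift 1, deburr in shift 2, bend in shift 1, drill in shift 5, weld in shift 2.

5 shifts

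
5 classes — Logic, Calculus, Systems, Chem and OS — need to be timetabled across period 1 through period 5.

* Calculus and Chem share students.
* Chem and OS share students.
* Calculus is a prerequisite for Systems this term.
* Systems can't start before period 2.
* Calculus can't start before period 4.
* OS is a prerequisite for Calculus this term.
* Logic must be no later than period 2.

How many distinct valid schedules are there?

Splitting on Logic: it can be period 1 (9), period 2 (9). Listing each branch's schedules as (Calculus, Systems, Chem, OS) by period number:
Logic=period 1: (4,5,1,2) (4,5,1,3) (4,5,2,1) (4,5,2,3) (4,5,3,1) (4,5,3,2) (4,5,5,1) (4,5,5,2) (4,5,5,3) — 9.
Logic=period 2: (4,5,1,2) (4,5,1,3) (4,5,2,1) (4,5,2,3) (4,5,3,1) (4,5,3,2) (4,5,5,1) (4,5,5,2) (4,5,5,3) — 9.
Summing: 9 + 9 = 18.

18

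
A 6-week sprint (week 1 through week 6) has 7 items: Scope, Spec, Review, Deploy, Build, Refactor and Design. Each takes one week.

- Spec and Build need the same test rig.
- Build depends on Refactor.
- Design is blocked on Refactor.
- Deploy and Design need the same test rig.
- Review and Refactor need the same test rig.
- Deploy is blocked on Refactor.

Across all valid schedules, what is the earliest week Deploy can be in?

Precedence pushes Deploy to at least week 2.
Deploy at week 2 is achievable: Build -> week 2; Scope -> week 1; Spec -> week 1; Refactor -> week 1; Review -> week 2; Deploy -> week 2; Design -> week 3.

week 2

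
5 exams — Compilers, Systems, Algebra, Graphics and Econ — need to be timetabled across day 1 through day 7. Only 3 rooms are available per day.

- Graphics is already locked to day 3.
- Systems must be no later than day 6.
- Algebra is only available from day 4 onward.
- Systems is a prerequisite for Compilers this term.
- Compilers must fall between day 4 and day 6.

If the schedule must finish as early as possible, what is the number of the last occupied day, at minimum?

The precedence chain requires at least 2 distinct days.
With at most 3 per day and 5 exams, at least 2 days are needed.
Compilers can't be placed before day 4, so the schedule must run through at least day 4.
4 works (last occupied day: day 4): for example Econ -> day 1, Graphics -> day 3, Systems -> day 1, Algebra -> day 4, Compilers -> day 4.

day 4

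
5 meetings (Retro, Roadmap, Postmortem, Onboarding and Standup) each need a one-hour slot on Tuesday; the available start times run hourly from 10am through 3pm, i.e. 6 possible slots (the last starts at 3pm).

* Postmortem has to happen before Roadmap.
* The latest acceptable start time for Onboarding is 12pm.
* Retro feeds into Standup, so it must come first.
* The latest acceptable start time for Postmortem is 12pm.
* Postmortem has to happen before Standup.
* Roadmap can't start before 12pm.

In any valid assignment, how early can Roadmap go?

12pm

Roadmap is available from 12pm.
Roadmap at 12pm is achievable: Standup=11am, Retro=10am, Postmortem=10am, Roadmap=12pm, Onboarding=10am.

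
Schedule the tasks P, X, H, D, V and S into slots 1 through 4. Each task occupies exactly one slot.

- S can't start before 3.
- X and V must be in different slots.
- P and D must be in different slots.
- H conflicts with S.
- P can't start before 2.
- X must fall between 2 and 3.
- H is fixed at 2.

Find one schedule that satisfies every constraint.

V=1, D=1, X=2, H=2, S=3, P=2

Checking: P(2) != D(1); H(2) != S(3); X(2) != V(1); H=2 in [2,2]; P=2 in [2,4]; S=3 in [3,4]; X=2 in [2,3].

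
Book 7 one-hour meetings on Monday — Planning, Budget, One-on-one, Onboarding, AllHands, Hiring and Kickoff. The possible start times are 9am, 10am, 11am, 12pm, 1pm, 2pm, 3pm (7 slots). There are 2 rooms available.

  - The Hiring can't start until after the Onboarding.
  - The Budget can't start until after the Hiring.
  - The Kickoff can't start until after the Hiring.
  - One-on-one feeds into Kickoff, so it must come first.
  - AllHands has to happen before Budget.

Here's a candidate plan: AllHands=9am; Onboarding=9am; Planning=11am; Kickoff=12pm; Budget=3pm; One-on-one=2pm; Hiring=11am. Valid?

No — it violates: One-on-one feeds into Kickoff, so it must come first

AllHands has to happen before Budget — holds.
The Budget can't start until after the Hiring — holds.
There are 2 rooms available — holds.
The Kickoff can't start until after the Hiring — holds.
One-on-one feeds into Kickoff, so it must come first — violated.
The Hiring can't start until after the Onboarding — holds.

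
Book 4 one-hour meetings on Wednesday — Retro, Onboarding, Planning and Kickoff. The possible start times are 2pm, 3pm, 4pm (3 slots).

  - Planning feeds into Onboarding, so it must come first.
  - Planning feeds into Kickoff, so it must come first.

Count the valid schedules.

Splitting on Retro: it can be 2pm (5), 3pm (5), 4pm (5). Listing each branch's schedules as (Onboarding, Planning, Kickoff):
Retro=2pm: (3pm,2pm,3pm) (3pm,2pm,4pm) (4pm,2pm,3pm) (4pm,2pm,4pm) (4pm,3pm,4pm) — 5.
Retro=3pm: (3pm,2pm,3pm) (3pm,2pm,4pm) (4pm,2pm,3pm) (4pm,2pm,4pm) (4pm,3pm,4pm) — 5.
Retro=4pm: (3pm,2pm,3pm) (3pm,2pm,4pm) (4pm,2pm,3pm) (4pm,2pm,4pm) (4pm,3pm,4pm) — 5.
Summing: 5 + 5 + 5 = 15.

15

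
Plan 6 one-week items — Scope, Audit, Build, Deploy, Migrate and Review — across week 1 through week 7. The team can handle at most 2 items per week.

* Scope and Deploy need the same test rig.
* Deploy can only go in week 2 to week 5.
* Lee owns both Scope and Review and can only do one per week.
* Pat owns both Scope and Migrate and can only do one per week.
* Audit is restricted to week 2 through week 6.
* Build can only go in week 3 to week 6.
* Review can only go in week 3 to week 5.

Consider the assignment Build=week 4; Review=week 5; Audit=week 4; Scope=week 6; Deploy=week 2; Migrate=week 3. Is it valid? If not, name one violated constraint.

Yes

Scope and Deploy need the same test rig — holds.
Build can only go in week 3 to week 6 — holds.
Lee owns both Scope and Review and can only do one per week — holds.
The team can handle at most 2 items per week — holds.
Pat owns both Scope and Migrate and can only do one per week — holds.
Review can only go in week 3 to week 5 — holds.
Audit is restricted to week 2 through week 6 — holds.
Deploy can only go in week 2 to week 5 — holds.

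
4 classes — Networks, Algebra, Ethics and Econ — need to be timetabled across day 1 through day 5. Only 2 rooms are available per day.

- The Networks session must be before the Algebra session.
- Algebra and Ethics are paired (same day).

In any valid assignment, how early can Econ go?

day 1

Econ at day 1 is achievable: Algebra -> day 2, Networks -> day 1, Econ -> day 1, Ethics -> day 2.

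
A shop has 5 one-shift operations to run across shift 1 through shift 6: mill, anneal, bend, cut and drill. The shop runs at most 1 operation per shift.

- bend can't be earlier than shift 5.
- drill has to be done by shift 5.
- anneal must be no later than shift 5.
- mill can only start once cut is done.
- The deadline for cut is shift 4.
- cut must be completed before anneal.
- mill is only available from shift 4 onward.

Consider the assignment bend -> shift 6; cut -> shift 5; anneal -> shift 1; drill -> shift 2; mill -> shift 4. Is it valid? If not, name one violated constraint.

mill is only available from shift 4 onward — holds.
The shop runs at most 1 operation per shift — holds.
mill can only start once cut is done — violated.
The deadline for cut is shift 4 — violated.
drill has to be done by shift 5 — holds.
bend can't be earlier than shift 5 — holds.
anneal must be no later than shift 5 — holds.
cut must be completed before anneal — violated.

No. cut must be completed before anneal is not satisfied.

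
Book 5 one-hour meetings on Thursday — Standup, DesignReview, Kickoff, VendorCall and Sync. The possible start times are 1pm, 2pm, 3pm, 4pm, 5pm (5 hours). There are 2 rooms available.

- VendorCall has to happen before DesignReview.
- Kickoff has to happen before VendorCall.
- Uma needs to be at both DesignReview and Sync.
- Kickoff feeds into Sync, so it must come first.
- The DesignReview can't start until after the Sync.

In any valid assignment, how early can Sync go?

Precedence pushes Sync to at least 2pm; downstream work caps Sync at 4pm.
Sync at 2pm is achievable: Standup in 1pm; VendorCall in 2pm; Sync in 2pm; DesignReview in 3pm; Kickoff in 1pm.

2pm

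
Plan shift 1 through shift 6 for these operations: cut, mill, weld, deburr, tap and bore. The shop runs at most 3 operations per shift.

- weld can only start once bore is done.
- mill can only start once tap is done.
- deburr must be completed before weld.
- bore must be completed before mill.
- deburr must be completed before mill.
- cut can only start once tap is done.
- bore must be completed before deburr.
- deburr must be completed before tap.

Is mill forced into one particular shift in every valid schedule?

No

mill can be shift 4 (e.g. weld in shift 3; deburr in shift 2; tap in shift 3; mill in shift 4; bore in shift 1; cut in shift 4) or shift 5 (e.g. mill in shift 5; bore in shift 1; tap in shift 3; weld in shift 3; cut in shift 4; deburr in shift 2).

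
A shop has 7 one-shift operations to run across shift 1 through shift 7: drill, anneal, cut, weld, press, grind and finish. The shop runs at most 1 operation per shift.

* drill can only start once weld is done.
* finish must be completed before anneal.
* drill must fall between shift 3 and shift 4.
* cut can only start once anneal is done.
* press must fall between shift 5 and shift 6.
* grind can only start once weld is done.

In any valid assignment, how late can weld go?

shift 3

Downstream work caps weld at shift 3.
weld at shift 3 is achievable: anneal in shift 2, finish in shift 1, drill in shift 4, cut in shift 6, grind in shift 7, press in shift 5, weld in shift 3.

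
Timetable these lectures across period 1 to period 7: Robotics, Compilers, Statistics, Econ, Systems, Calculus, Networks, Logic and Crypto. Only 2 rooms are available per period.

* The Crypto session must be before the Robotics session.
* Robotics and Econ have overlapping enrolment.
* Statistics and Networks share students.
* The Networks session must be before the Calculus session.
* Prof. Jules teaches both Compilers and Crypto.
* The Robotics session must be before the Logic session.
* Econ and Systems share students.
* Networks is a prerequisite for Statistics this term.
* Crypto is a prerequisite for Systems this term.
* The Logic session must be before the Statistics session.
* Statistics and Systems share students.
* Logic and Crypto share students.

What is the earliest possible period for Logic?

period 3

Precedence pushes Logic to at least period 3; downstream work caps Logic at period 6.
Logic at period 3 is achievable: Networks -> period 1, Compilers -> period 4, Robotics -> period 2, Crypto -> period 1, Statistics -> period 4, Econ -> period 5, Logic -> period 3, Calculus -> period 3, Systems -> period 2.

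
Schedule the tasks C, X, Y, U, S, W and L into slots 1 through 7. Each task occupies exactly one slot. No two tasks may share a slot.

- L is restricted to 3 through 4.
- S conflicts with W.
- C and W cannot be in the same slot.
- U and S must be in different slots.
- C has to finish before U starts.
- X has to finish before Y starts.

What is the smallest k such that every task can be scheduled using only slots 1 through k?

7

The precedence chain requires at least 2 distinct slots.
With at most 1 per slot and 7 tasks, at least 7 slots are needed.
L can't be placed before 3, so the schedule must run through at least slot 3.
7 works (last occupied slot: 7): for example Y in 4, U in 5, W in 7, X in 2, L in 3, S in 6, C in 1.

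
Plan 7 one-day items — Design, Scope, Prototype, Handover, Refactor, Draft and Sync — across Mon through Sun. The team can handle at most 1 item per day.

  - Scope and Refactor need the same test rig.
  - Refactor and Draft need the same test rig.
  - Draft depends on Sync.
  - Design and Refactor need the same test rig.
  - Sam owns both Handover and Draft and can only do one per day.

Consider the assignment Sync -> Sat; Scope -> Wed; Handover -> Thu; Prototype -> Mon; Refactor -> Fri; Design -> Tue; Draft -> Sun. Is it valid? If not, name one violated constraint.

Design and Refactor need the same test rig — holds.
Sam owns both Handover and Draft and can only do one per day — holds.
The team can handle at most 1 item per day — holds.
Refactor and Draft need the same test rig — holds.
Draft depends on Sync — holds.
Scope and Refactor need the same test rig — holds.

Yes, all constraints hold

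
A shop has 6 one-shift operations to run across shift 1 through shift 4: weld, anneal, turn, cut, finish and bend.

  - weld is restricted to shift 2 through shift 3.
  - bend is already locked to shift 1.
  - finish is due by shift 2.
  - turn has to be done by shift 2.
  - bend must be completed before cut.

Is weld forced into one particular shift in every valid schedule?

weld can be shift 2 (e.g. bend in shift 1; weld in shift 2; anneal in shift 1; finish in shift 1; cut in shift 2; turn in shift 1) or shift 3 (e.g. bend -> shift 1; finish -> shift 1; anneal -> shift 1; weld -> shift 3; cut -> shift 2; turn -> shift 1).

No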